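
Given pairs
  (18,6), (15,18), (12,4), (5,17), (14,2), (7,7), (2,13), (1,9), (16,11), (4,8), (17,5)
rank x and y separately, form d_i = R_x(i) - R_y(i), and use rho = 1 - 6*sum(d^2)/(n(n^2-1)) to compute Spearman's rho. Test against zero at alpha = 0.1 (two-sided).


Step 1: Rank x and y separately (midranks; no ties here).
rank(x): 18->11, 15->8, 12->6, 5->4, 14->7, 7->5, 2->2, 1->1, 16->9, 4->3, 17->10
rank(y): 6->4, 18->11, 4->2, 17->10, 2->1, 7->5, 13->9, 9->7, 11->8, 8->6, 5->3
Step 2: d_i = R_x(i) - R_y(i); compute d_i^2.
  (11-4)^2=49, (8-11)^2=9, (6-2)^2=16, (4-10)^2=36, (7-1)^2=36, (5-5)^2=0, (2-9)^2=49, (1-7)^2=36, (9-8)^2=1, (3-6)^2=9, (10-3)^2=49
sum(d^2) = 290.
Step 3: rho = 1 - 6*290 / (11*(11^2 - 1)) = 1 - 1740/1320 = -0.318182.
Step 4: Under H0, t = rho * sqrt((n-2)/(1-rho^2)) = -1.0069 ~ t(9).
Step 5: Two-sided p-value from the t-distribution with 9 df = 0.340298.
Step 6: alpha = 0.1. fail to reject H0.

rho = -0.3182, p = 0.340298, fail to reject H0 at alpha = 0.1.


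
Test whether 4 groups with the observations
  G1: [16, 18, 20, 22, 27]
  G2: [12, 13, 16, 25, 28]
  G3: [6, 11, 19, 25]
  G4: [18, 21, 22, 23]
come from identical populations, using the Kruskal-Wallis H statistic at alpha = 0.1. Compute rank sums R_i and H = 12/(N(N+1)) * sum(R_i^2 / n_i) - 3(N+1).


Step 1: Combine all N = 18 observations and assign midranks.
sorted (value, group, rank): (6,G3,1), (11,G3,2), (12,G2,3), (13,G2,4), (16,G1,5.5), (16,G2,5.5), (18,G1,7.5), (18,G4,7.5), (19,G3,9), (20,G1,10), (21,G4,11), (22,G1,12.5), (22,G4,12.5), (23,G4,14), (25,G2,15.5), (25,G3,15.5), (27,G1,17), (28,G2,18)
Step 2: Sum ranks within each group.
R_1 = 52.5 (n_1 = 5)
R_2 = 46 (n_2 = 5)
R_3 = 27.5 (n_3 = 4)
R_4 = 45 (n_4 = 4)
Step 3: H = 12/(N(N+1)) * sum(R_i^2/n_i) - 3(N+1)
     = 12/(18*19) * (52.5^2/5 + 46^2/5 + 27.5^2/4 + 45^2/4) - 3*19
     = 0.035088 * 1669.76 - 57
     = 1.588158.
Step 4: Ties present; correction factor C = 1 - 24/(18^3 - 18) = 0.995872. Corrected H = 1.588158 / 0.995872 = 1.594741.
Step 5: Under H0, H ~ chi^2(3); p-value = 0.660583.
Step 6: alpha = 0.1. fail to reject H0.

H = 1.5947, df = 3, p = 0.660583, fail to reject H0.


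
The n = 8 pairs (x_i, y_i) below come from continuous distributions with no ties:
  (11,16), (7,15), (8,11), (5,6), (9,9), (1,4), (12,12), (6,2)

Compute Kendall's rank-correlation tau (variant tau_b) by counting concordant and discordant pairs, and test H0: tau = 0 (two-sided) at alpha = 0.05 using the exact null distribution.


Step 1: Enumerate the 28 unordered pairs (i,j) with i<j and classify each by sign(x_j-x_i) * sign(y_j-y_i).
  (1,2):dx=-4,dy=-1->C; (1,3):dx=-3,dy=-5->C; (1,4):dx=-6,dy=-10->C; (1,5):dx=-2,dy=-7->C
  (1,6):dx=-10,dy=-12->C; (1,7):dx=+1,dy=-4->D; (1,8):dx=-5,dy=-14->C; (2,3):dx=+1,dy=-4->D
  (2,4):dx=-2,dy=-9->C; (2,5):dx=+2,dy=-6->D; (2,6):dx=-6,dy=-11->C; (2,7):dx=+5,dy=-3->D
  (2,8):dx=-1,dy=-13->C; (3,4):dx=-3,dy=-5->C; (3,5):dx=+1,dy=-2->D; (3,6):dx=-7,dy=-7->C
  (3,7):dx=+4,dy=+1->C; (3,8):dx=-2,dy=-9->C; (4,5):dx=+4,dy=+3->C; (4,6):dx=-4,dy=-2->C
  (4,7):dx=+7,dy=+6->C; (4,8):dx=+1,dy=-4->D; (5,6):dx=-8,dy=-5->C; (5,7):dx=+3,dy=+3->C
  (5,8):dx=-3,dy=-7->C; (6,7):dx=+11,dy=+8->C; (6,8):dx=+5,dy=-2->D; (7,8):dx=-6,dy=-10->C
Step 2: C = 21, D = 7, total pairs = 28.
Step 3: tau = (C - D)/(n(n-1)/2) = (21 - 7)/28 = 0.500000.
Step 4: Exact two-sided p-value (enumerate n! = 40320 permutations of y under H0): p = 0.108681.
Step 5: alpha = 0.05. fail to reject H0.

tau_b = 0.5000 (C=21, D=7), p = 0.108681, fail to reject H0.


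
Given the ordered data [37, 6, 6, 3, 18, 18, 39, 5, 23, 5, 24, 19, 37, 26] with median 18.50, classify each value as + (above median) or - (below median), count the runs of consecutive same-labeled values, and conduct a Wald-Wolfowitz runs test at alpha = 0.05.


Step 1: Compute median = 18.50; label A = above, B = below.
Labels in order: ABBBBBABABAAAA  (n_A = 7, n_B = 7)
Step 2: Count runs R = 7.
Step 3: Under H0 (random ordering), E[R] = 2*n_A*n_B/(n_A+n_B) + 1 = 2*7*7/14 + 1 = 8.0000.
        Var[R] = 2*n_A*n_B*(2*n_A*n_B - n_A - n_B) / ((n_A+n_B)^2 * (n_A+n_B-1)) = 8232/2548 = 3.2308.
        SD[R] = 1.7974.
Step 4: Continuity-corrected z = (R + 0.5 - E[R]) / SD[R] = (7 + 0.5 - 8.0000) / 1.7974 = -0.2782.
Step 5: Two-sided p-value via normal approximation = 2*(1 - Phi(|z|)) = 0.780879.
Step 6: alpha = 0.05. fail to reject H0.

R = 7, z = -0.2782, p = 0.780879, fail to reject H0.


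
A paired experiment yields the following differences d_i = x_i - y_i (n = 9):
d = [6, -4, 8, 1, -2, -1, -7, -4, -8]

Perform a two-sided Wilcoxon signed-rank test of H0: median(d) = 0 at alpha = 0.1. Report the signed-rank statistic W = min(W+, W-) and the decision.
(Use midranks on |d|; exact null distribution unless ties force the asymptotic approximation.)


Step 1: Drop any zero differences (none here) and take |d_i|.
|d| = [6, 4, 8, 1, 2, 1, 7, 4, 8]
Step 2: Midrank |d_i| (ties get averaged ranks).
ranks: |6|->6, |4|->4.5, |8|->8.5, |1|->1.5, |2|->3, |1|->1.5, |7|->7, |4|->4.5, |8|->8.5
Step 3: Attach original signs; sum ranks with positive sign and with negative sign.
W+ = 6 + 8.5 + 1.5 = 16
W- = 4.5 + 3 + 1.5 + 7 + 4.5 + 8.5 = 29
(Check: W+ + W- = 45 should equal n(n+1)/2 = 45.)
Step 4: Test statistic W = min(W+, W-) = 16.
Step 5: Ties in |d|, so use the tie-corrected normal approximation.
        E[W] = n(n+1)/4 = 9*10/4 = 22.5.
        Tie groups: |d|=1 (t=2), |d|=4 (t=2), |d|=8 (t=2); sum(t^3 - t) = 18.
        Var[W] = n(n+1)(2n+1)/24 - sum(t^3-t)/48 = 1710/24 - 18/48 = 70.875.
        z = (W - E[W]) / sqrt(Var[W]) = (16 - 22.5) / 8.4187 = -0.7721.
        Two-sided p = 2*Phi(z) = 0.440062.
Step 6: alpha = 0.1. fail to reject H0.

W+ = 16, W- = 29, W = min = 16, p = 0.440062, fail to reject H0.


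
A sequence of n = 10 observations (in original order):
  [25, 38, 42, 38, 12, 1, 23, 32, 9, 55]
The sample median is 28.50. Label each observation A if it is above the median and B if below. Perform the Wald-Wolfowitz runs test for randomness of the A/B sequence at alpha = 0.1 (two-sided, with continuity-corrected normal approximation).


Step 1: Compute median = 28.50; label A = above, B = below.
Labels in order: BAAABBBABA  (n_A = 5, n_B = 5)
Step 2: Count runs R = 6.
Step 3: Under H0 (random ordering), E[R] = 2*n_A*n_B/(n_A+n_B) + 1 = 2*5*5/10 + 1 = 6.0000.
        Var[R] = 2*n_A*n_B*(2*n_A*n_B - n_A - n_B) / ((n_A+n_B)^2 * (n_A+n_B-1)) = 2000/900 = 2.2222.
        SD[R] = 1.4907.
Step 4: R = E[R], so z = 0 with no continuity correction.
Step 5: Two-sided p-value via normal approximation = 2*(1 - Phi(|z|)) = 1.000000.
Step 6: alpha = 0.1. fail to reject H0.

R = 6, z = 0.0000, p = 1.000000, fail to reject H0.


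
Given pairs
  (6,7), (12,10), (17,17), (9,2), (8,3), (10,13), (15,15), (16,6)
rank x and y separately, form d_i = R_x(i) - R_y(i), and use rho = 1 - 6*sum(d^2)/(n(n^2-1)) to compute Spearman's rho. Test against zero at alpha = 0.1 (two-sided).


Step 1: Rank x and y separately (midranks; no ties here).
rank(x): 6->1, 12->5, 17->8, 9->3, 8->2, 10->4, 15->6, 16->7
rank(y): 7->4, 10->5, 17->8, 2->1, 3->2, 13->6, 15->7, 6->3
Step 2: d_i = R_x(i) - R_y(i); compute d_i^2.
  (1-4)^2=9, (5-5)^2=0, (8-8)^2=0, (3-1)^2=4, (2-2)^2=0, (4-6)^2=4, (6-7)^2=1, (7-3)^2=16
sum(d^2) = 34.
Step 3: rho = 1 - 6*34 / (8*(8^2 - 1)) = 1 - 204/504 = 0.595238.
Step 4: Under H0, t = rho * sqrt((n-2)/(1-rho^2)) = 1.8145 ~ t(6).
Step 5: Two-sided p-value from the t-distribution with 6 df = 0.119530.
Step 6: alpha = 0.1. fail to reject H0.

rho = 0.5952, p = 0.119530, fail to reject H0 at alpha = 0.1.


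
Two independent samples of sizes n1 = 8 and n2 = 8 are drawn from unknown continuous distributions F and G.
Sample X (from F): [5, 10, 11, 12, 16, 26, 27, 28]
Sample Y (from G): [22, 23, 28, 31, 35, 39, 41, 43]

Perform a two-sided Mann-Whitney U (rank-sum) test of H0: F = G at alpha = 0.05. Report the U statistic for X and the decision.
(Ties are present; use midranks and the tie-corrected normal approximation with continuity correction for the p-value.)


Step 1: Combine and sort all 16 observations; assign midranks.
sorted (value, group): (5,X), (10,X), (11,X), (12,X), (16,X), (22,Y), (23,Y), (26,X), (27,X), (28,X), (28,Y), (31,Y), (35,Y), (39,Y), (41,Y), (43,Y)
ranks: 5->1, 10->2, 11->3, 12->4, 16->5, 22->6, 23->7, 26->8, 27->9, 28->10.5, 28->10.5, 31->12, 35->13, 39->14, 41->15, 43->16
Step 2: Rank sum for X: R1 = 1 + 2 + 3 + 4 + 5 + 8 + 9 + 10.5 = 42.5.
Step 3: U_X = R1 - n1(n1+1)/2 = 42.5 - 8*9/2 = 42.5 - 36 = 6.5.
       U_Y = n1*n2 - U_X = 64 - 6.5 = 57.5.
Step 4: Ties are present, so use the tie-corrected normal approximation (with continuity correction) for the p-value.
Step 5: p-value = 0.008603; compare to alpha = 0.05. reject H0.

U_X = 6.5, p = 0.008603, reject H0 at alpha = 0.05.


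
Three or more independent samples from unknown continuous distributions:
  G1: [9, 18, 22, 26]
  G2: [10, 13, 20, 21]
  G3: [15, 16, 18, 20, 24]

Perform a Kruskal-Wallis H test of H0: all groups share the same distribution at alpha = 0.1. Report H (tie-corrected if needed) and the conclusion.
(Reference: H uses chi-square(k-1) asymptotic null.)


Step 1: Combine all N = 13 observations and assign midranks.
sorted (value, group, rank): (9,G1,1), (10,G2,2), (13,G2,3), (15,G3,4), (16,G3,5), (18,G1,6.5), (18,G3,6.5), (20,G2,8.5), (20,G3,8.5), (21,G2,10), (22,G1,11), (24,G3,12), (26,G1,13)
Step 2: Sum ranks within each group.
R_1 = 31.5 (n_1 = 4)
R_2 = 23.5 (n_2 = 4)
R_3 = 36 (n_3 = 5)
Step 3: H = 12/(N(N+1)) * sum(R_i^2/n_i) - 3(N+1)
     = 12/(13*14) * (31.5^2/4 + 23.5^2/4 + 36^2/5) - 3*14
     = 0.065934 * 645.325 - 42
     = 0.548901.
Step 4: Ties present; correction factor C = 1 - 12/(13^3 - 13) = 0.994505. Corrected H = 0.548901 / 0.994505 = 0.551934.
Step 5: Under H0, H ~ chi^2(2); p-value = 0.758838.
Step 6: alpha = 0.1. fail to reject H0.

H = 0.5519, df = 2, p = 0.758838, fail to reject H0.


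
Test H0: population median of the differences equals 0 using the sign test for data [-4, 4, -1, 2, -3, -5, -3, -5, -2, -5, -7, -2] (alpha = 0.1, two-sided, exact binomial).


Step 1: Discard zero differences. Original n = 12; n_eff = number of nonzero differences = 12.
Nonzero differences (with sign): -4, +4, -1, +2, -3, -5, -3, -5, -2, -5, -7, -2
Step 2: Count signs: positive = 2, negative = 10.
Step 3: Under H0: P(positive) = 0.5, so the number of positives S ~ Bin(12, 0.5).
Step 4: Two-sided exact p-value = sum of Bin(12,0.5) probabilities at or below the observed probability = 0.038574.
Step 5: alpha = 0.1. reject H0.

n_eff = 12, pos = 2, neg = 10, p = 0.038574, reject H0.


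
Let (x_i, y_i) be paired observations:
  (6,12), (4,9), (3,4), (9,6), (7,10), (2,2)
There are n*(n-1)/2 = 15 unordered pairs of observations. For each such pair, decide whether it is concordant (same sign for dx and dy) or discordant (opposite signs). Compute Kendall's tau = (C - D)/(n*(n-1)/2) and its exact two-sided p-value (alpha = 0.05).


Step 1: Enumerate the 15 unordered pairs (i,j) with i<j and classify each by sign(x_j-x_i) * sign(y_j-y_i).
  (1,2):dx=-2,dy=-3->C; (1,3):dx=-3,dy=-8->C; (1,4):dx=+3,dy=-6->D; (1,5):dx=+1,dy=-2->D
  (1,6):dx=-4,dy=-10->C; (2,3):dx=-1,dy=-5->C; (2,4):dx=+5,dy=-3->D; (2,5):dx=+3,dy=+1->C
  (2,6):dx=-2,dy=-7->C; (3,4):dx=+6,dy=+2->C; (3,5):dx=+4,dy=+6->C; (3,6):dx=-1,dy=-2->C
  (4,5):dx=-2,dy=+4->D; (4,6):dx=-7,dy=-4->C; (5,6):dx=-5,dy=-8->C
Step 2: C = 11, D = 4, total pairs = 15.
Step 3: tau = (C - D)/(n(n-1)/2) = (11 - 4)/15 = 0.466667.
Step 4: Exact two-sided p-value (enumerate n! = 720 permutations of y under H0): p = 0.272222.
Step 5: alpha = 0.05. fail to reject H0.

tau_b = 0.4667 (C=11, D=4), p = 0.272222, fail to reject H0.


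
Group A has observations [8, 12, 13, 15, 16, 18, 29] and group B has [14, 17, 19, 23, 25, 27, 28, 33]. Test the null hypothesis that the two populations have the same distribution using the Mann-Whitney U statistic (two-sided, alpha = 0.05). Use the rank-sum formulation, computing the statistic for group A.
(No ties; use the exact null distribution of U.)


Step 1: Combine and sort all 15 observations; assign midranks.
sorted (value, group): (8,X), (12,X), (13,X), (14,Y), (15,X), (16,X), (17,Y), (18,X), (19,Y), (23,Y), (25,Y), (27,Y), (28,Y), (29,X), (33,Y)
ranks: 8->1, 12->2, 13->3, 14->4, 15->5, 16->6, 17->7, 18->8, 19->9, 23->10, 25->11, 27->12, 28->13, 29->14, 33->15
Step 2: Rank sum for X: R1 = 1 + 2 + 3 + 5 + 6 + 8 + 14 = 39.
Step 3: U_X = R1 - n1(n1+1)/2 = 39 - 7*8/2 = 39 - 28 = 11.
       U_Y = n1*n2 - U_X = 56 - 11 = 45.
Step 4: No ties, so the exact null distribution of U (based on enumerating the C(15,7) = 6435 equally likely rank assignments) gives the two-sided p-value.
Step 5: p-value = 0.054079; compare to alpha = 0.05. fail to reject H0.

U_X = 11, p = 0.054079, fail to reject H0 at alpha = 0.05.


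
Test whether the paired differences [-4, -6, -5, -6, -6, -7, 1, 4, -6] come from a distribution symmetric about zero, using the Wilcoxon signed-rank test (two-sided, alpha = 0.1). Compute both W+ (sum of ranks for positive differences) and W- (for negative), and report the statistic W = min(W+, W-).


Step 1: Drop any zero differences (none here) and take |d_i|.
|d| = [4, 6, 5, 6, 6, 7, 1, 4, 6]
Step 2: Midrank |d_i| (ties get averaged ranks).
ranks: |4|->2.5, |6|->6.5, |5|->4, |6|->6.5, |6|->6.5, |7|->9, |1|->1, |4|->2.5, |6|->6.5
Step 3: Attach original signs; sum ranks with positive sign and with negative sign.
W+ = 1 + 2.5 = 3.5
W- = 2.5 + 6.5 + 4 + 6.5 + 6.5 + 9 + 6.5 = 41.5
(Check: W+ + W- = 45 should equal n(n+1)/2 = 45.)
Step 4: Test statistic W = min(W+, W-) = 3.5.
Step 5: Ties in |d|, so use the tie-corrected normal approximation.
        E[W] = n(n+1)/4 = 9*10/4 = 22.5.
        Tie groups: |d|=4 (t=2), |d|=6 (t=4); sum(t^3 - t) = 66.
        Var[W] = n(n+1)(2n+1)/24 - sum(t^3-t)/48 = 1710/24 - 66/48 = 69.875.
        z = (W - E[W]) / sqrt(Var[W]) = (3.5 - 22.5) / 8.3591 = -2.2730.
        Two-sided p = 2*Phi(z) = 0.023028.
Step 6: alpha = 0.1. reject H0.

W+ = 3.5, W- = 41.5, W = min = 3.5, p = 0.023028, reject H0.


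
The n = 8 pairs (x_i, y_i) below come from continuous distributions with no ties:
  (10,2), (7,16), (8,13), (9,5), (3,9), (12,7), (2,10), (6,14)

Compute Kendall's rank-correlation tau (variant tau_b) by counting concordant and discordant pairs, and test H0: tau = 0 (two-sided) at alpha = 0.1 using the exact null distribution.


Step 1: Enumerate the 28 unordered pairs (i,j) with i<j and classify each by sign(x_j-x_i) * sign(y_j-y_i).
  (1,2):dx=-3,dy=+14->D; (1,3):dx=-2,dy=+11->D; (1,4):dx=-1,dy=+3->D; (1,5):dx=-7,dy=+7->D
  (1,6):dx=+2,dy=+5->C; (1,7):dx=-8,dy=+8->D; (1,8):dx=-4,dy=+12->D; (2,3):dx=+1,dy=-3->D
  (2,4):dx=+2,dy=-11->D; (2,5):dx=-4,dy=-7->C; (2,6):dx=+5,dy=-9->D; (2,7):dx=-5,dy=-6->C
  (2,8):dx=-1,dy=-2->C; (3,4):dx=+1,dy=-8->D; (3,5):dx=-5,dy=-4->C; (3,6):dx=+4,dy=-6->D
  (3,7):dx=-6,dy=-3->C; (3,8):dx=-2,dy=+1->D; (4,5):dx=-6,dy=+4->D; (4,6):dx=+3,dy=+2->C
  (4,7):dx=-7,dy=+5->D; (4,8):dx=-3,dy=+9->D; (5,6):dx=+9,dy=-2->D; (5,7):dx=-1,dy=+1->D
  (5,8):dx=+3,dy=+5->C; (6,7):dx=-10,dy=+3->D; (6,8):dx=-6,dy=+7->D; (7,8):dx=+4,dy=+4->C
Step 2: C = 9, D = 19, total pairs = 28.
Step 3: tau = (C - D)/(n(n-1)/2) = (9 - 19)/28 = -0.357143.
Step 4: Exact two-sided p-value (enumerate n! = 40320 permutations of y under H0): p = 0.275099.
Step 5: alpha = 0.1. fail to reject H0.

tau_b = -0.3571 (C=9, D=19), p = 0.275099, fail to reject H0.


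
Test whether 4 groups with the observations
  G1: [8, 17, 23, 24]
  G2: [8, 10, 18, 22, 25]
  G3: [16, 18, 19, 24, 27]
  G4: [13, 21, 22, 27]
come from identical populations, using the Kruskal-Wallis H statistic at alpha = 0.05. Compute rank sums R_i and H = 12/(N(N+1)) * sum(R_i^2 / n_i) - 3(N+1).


Step 1: Combine all N = 18 observations and assign midranks.
sorted (value, group, rank): (8,G1,1.5), (8,G2,1.5), (10,G2,3), (13,G4,4), (16,G3,5), (17,G1,6), (18,G2,7.5), (18,G3,7.5), (19,G3,9), (21,G4,10), (22,G2,11.5), (22,G4,11.5), (23,G1,13), (24,G1,14.5), (24,G3,14.5), (25,G2,16), (27,G3,17.5), (27,G4,17.5)
Step 2: Sum ranks within each group.
R_1 = 35 (n_1 = 4)
R_2 = 39.5 (n_2 = 5)
R_3 = 53.5 (n_3 = 5)
R_4 = 43 (n_4 = 4)
Step 3: H = 12/(N(N+1)) * sum(R_i^2/n_i) - 3(N+1)
     = 12/(18*19) * (35^2/4 + 39.5^2/5 + 53.5^2/5 + 43^2/4) - 3*19
     = 0.035088 * 1653 - 57
     = 1.000000.
Step 4: Ties present; correction factor C = 1 - 30/(18^3 - 18) = 0.994840. Corrected H = 1.000000 / 0.994840 = 1.005187.
Step 5: Under H0, H ~ chi^2(3); p-value = 0.799997.
Step 6: alpha = 0.05. fail to reject H0.

H = 1.0052, df = 3, p = 0.799997, fail to reject H0.


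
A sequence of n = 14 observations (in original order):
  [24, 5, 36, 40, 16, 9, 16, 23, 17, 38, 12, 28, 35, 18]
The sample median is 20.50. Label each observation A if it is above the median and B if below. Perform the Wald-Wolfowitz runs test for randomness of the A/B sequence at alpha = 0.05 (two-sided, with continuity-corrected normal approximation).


Step 1: Compute median = 20.50; label A = above, B = below.
Labels in order: ABAABBBABABAAB  (n_A = 7, n_B = 7)
Step 2: Count runs R = 10.
Step 3: Under H0 (random ordering), E[R] = 2*n_A*n_B/(n_A+n_B) + 1 = 2*7*7/14 + 1 = 8.0000.
        Var[R] = 2*n_A*n_B*(2*n_A*n_B - n_A - n_B) / ((n_A+n_B)^2 * (n_A+n_B-1)) = 8232/2548 = 3.2308.
        SD[R] = 1.7974.
Step 4: Continuity-corrected z = (R - 0.5 - E[R]) / SD[R] = (10 - 0.5 - 8.0000) / 1.7974 = 0.8345.
Step 5: Two-sided p-value via normal approximation = 2*(1 - Phi(|z|)) = 0.403986.
Step 6: alpha = 0.05. fail to reject H0.

R = 10, z = 0.8345, p = 0.403986, fail to reject H0.


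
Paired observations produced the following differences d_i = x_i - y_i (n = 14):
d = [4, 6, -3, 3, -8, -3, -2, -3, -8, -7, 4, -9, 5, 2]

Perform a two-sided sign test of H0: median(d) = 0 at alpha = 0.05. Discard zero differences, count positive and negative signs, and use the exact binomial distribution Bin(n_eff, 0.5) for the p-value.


Step 1: Discard zero differences. Original n = 14; n_eff = number of nonzero differences = 14.
Nonzero differences (with sign): +4, +6, -3, +3, -8, -3, -2, -3, -8, -7, +4, -9, +5, +2
Step 2: Count signs: positive = 6, negative = 8.
Step 3: Under H0: P(positive) = 0.5, so the number of positives S ~ Bin(14, 0.5).
Step 4: Two-sided exact p-value = sum of Bin(14,0.5) probabilities at or below the observed probability = 0.790527.
Step 5: alpha = 0.05. fail to reject H0.

n_eff = 14, pos = 6, neg = 8, p = 0.790527, fail to reject H0.


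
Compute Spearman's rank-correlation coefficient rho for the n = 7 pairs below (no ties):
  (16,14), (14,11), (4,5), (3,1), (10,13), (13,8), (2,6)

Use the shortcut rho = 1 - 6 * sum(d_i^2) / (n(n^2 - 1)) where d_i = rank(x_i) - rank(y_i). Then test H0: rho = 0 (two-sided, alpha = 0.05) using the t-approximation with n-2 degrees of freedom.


Step 1: Rank x and y separately (midranks; no ties here).
rank(x): 16->7, 14->6, 4->3, 3->2, 10->4, 13->5, 2->1
rank(y): 14->7, 11->5, 5->2, 1->1, 13->6, 8->4, 6->3
Step 2: d_i = R_x(i) - R_y(i); compute d_i^2.
  (7-7)^2=0, (6-5)^2=1, (3-2)^2=1, (2-1)^2=1, (4-6)^2=4, (5-4)^2=1, (1-3)^2=4
sum(d^2) = 12.
Step 3: rho = 1 - 6*12 / (7*(7^2 - 1)) = 1 - 72/336 = 0.785714.
Step 4: Under H0, t = rho * sqrt((n-2)/(1-rho^2)) = 2.8402 ~ t(5).
Step 5: Two-sided p-value from the t-distribution with 5 df = 0.036238.
Step 6: alpha = 0.05. reject H0.

rho = 0.7857, p = 0.036238, reject H0 at alpha = 0.05.


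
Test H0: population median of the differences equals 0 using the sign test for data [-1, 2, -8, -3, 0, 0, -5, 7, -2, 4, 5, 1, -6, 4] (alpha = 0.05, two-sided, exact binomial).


Step 1: Discard zero differences. Original n = 14; n_eff = number of nonzero differences = 12.
Nonzero differences (with sign): -1, +2, -8, -3, -5, +7, -2, +4, +5, +1, -6, +4
Step 2: Count signs: positive = 6, negative = 6.
Step 3: Under H0: P(positive) = 0.5, so the number of positives S ~ Bin(12, 0.5).
Step 4: Two-sided exact p-value = sum of Bin(12,0.5) probabilities at or below the observed probability = 1.000000.
Step 5: alpha = 0.05. fail to reject H0.

n_eff = 12, pos = 6, neg = 6, p = 1.000000, fail to reject H0.


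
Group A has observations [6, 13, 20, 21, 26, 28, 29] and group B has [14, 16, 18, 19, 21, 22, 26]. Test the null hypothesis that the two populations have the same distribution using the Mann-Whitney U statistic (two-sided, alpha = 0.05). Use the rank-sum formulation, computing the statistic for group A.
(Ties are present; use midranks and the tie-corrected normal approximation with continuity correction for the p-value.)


Step 1: Combine and sort all 14 observations; assign midranks.
sorted (value, group): (6,X), (13,X), (14,Y), (16,Y), (18,Y), (19,Y), (20,X), (21,X), (21,Y), (22,Y), (26,X), (26,Y), (28,X), (29,X)
ranks: 6->1, 13->2, 14->3, 16->4, 18->5, 19->6, 20->7, 21->8.5, 21->8.5, 22->10, 26->11.5, 26->11.5, 28->13, 29->14
Step 2: Rank sum for X: R1 = 1 + 2 + 7 + 8.5 + 11.5 + 13 + 14 = 57.
Step 3: U_X = R1 - n1(n1+1)/2 = 57 - 7*8/2 = 57 - 28 = 29.
       U_Y = n1*n2 - U_X = 49 - 29 = 20.
Step 4: Ties are present, so use the tie-corrected normal approximation (with continuity correction) for the p-value.
Step 5: p-value = 0.608491; compare to alpha = 0.05. fail to reject H0.

U_X = 29, p = 0.608491, fail to reject H0 at alpha = 0.05.


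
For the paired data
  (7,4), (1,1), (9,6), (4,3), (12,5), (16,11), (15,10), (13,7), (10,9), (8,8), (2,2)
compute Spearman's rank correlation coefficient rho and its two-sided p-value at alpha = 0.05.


Step 1: Rank x and y separately (midranks; no ties here).
rank(x): 7->4, 1->1, 9->6, 4->3, 12->8, 16->11, 15->10, 13->9, 10->7, 8->5, 2->2
rank(y): 4->4, 1->1, 6->6, 3->3, 5->5, 11->11, 10->10, 7->7, 9->9, 8->8, 2->2
Step 2: d_i = R_x(i) - R_y(i); compute d_i^2.
  (4-4)^2=0, (1-1)^2=0, (6-6)^2=0, (3-3)^2=0, (8-5)^2=9, (11-11)^2=0, (10-10)^2=0, (9-7)^2=4, (7-9)^2=4, (5-8)^2=9, (2-2)^2=0
sum(d^2) = 26.
Step 3: rho = 1 - 6*26 / (11*(11^2 - 1)) = 1 - 156/1320 = 0.881818.
Step 4: Under H0, t = rho * sqrt((n-2)/(1-rho^2)) = 5.6097 ~ t(9).
Step 5: Two-sided p-value from the t-distribution with 9 df = 0.000330.
Step 6: alpha = 0.05. reject H0.

rho = 0.8818, p = 0.000330, reject H0 at alpha = 0.05.


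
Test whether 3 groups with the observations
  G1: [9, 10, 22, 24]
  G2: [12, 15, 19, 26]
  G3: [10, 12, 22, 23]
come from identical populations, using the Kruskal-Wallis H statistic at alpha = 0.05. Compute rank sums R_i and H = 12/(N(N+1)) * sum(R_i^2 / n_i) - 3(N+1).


Step 1: Combine all N = 12 observations and assign midranks.
sorted (value, group, rank): (9,G1,1), (10,G1,2.5), (10,G3,2.5), (12,G2,4.5), (12,G3,4.5), (15,G2,6), (19,G2,7), (22,G1,8.5), (22,G3,8.5), (23,G3,10), (24,G1,11), (26,G2,12)
Step 2: Sum ranks within each group.
R_1 = 23 (n_1 = 4)
R_2 = 29.5 (n_2 = 4)
R_3 = 25.5 (n_3 = 4)
Step 3: H = 12/(N(N+1)) * sum(R_i^2/n_i) - 3(N+1)
     = 12/(12*13) * (23^2/4 + 29.5^2/4 + 25.5^2/4) - 3*13
     = 0.076923 * 512.375 - 39
     = 0.413462.
Step 4: Ties present; correction factor C = 1 - 18/(12^3 - 12) = 0.989510. Corrected H = 0.413462 / 0.989510 = 0.417845.
Step 5: Under H0, H ~ chi^2(2); p-value = 0.811458.
Step 6: alpha = 0.05. fail to reject H0.

H = 0.4178, df = 2, p = 0.811458, fail to reject H0.


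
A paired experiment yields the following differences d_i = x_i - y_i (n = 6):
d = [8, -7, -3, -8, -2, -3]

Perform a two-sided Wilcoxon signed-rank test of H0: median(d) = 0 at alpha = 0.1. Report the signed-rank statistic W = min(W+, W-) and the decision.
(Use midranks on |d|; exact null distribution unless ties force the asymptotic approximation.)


Step 1: Drop any zero differences (none here) and take |d_i|.
|d| = [8, 7, 3, 8, 2, 3]
Step 2: Midrank |d_i| (ties get averaged ranks).
ranks: |8|->5.5, |7|->4, |3|->2.5, |8|->5.5, |2|->1, |3|->2.5
Step 3: Attach original signs; sum ranks with positive sign and with negative sign.
W+ = 5.5 = 5.5
W- = 4 + 2.5 + 5.5 + 1 + 2.5 = 15.5
(Check: W+ + W- = 21 should equal n(n+1)/2 = 21.)
Step 4: Test statistic W = min(W+, W-) = 5.5.
Step 5: Ties in |d|, so use the tie-corrected normal approximation.
        E[W] = n(n+1)/4 = 6*7/4 = 10.5.
        Tie groups: |d|=3 (t=2), |d|=8 (t=2); sum(t^3 - t) = 12.
        Var[W] = n(n+1)(2n+1)/24 - sum(t^3-t)/48 = 546/24 - 12/48 = 22.5.
        z = (W - E[W]) / sqrt(Var[W]) = (5.5 - 10.5) / 4.7434 = -1.0541.
        Two-sided p = 2*Phi(z) = 0.291841.
Step 6: alpha = 0.1. fail to reject H0.

W+ = 5.5, W- = 15.5, W = min = 5.5, p = 0.291841, fail to reject H0.


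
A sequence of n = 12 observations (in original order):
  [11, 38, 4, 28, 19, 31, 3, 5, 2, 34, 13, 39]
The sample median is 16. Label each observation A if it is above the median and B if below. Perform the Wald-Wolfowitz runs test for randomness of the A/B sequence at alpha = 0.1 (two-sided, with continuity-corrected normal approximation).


Step 1: Compute median = 16; label A = above, B = below.
Labels in order: BABAAABBBABA  (n_A = 6, n_B = 6)
Step 2: Count runs R = 8.
Step 3: Under H0 (random ordering), E[R] = 2*n_A*n_B/(n_A+n_B) + 1 = 2*6*6/12 + 1 = 7.0000.
        Var[R] = 2*n_A*n_B*(2*n_A*n_B - n_A - n_B) / ((n_A+n_B)^2 * (n_A+n_B-1)) = 4320/1584 = 2.7273.
        SD[R] = 1.6514.
Step 4: Continuity-corrected z = (R - 0.5 - E[R]) / SD[R] = (8 - 0.5 - 7.0000) / 1.6514 = 0.3028.
Step 5: Two-sided p-value via normal approximation = 2*(1 - Phi(|z|)) = 0.762069.
Step 6: alpha = 0.1. fail to reject H0.

R = 8, z = 0.3028, p = 0.762069, fail to reject H0.


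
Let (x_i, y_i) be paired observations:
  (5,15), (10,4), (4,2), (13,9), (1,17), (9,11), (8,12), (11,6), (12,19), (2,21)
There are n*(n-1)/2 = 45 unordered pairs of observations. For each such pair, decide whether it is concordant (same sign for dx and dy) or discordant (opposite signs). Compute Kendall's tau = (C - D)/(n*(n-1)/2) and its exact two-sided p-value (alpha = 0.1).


Step 1: Enumerate the 45 unordered pairs (i,j) with i<j and classify each by sign(x_j-x_i) * sign(y_j-y_i).
  (1,2):dx=+5,dy=-11->D; (1,3):dx=-1,dy=-13->C; (1,4):dx=+8,dy=-6->D; (1,5):dx=-4,dy=+2->D
  (1,6):dx=+4,dy=-4->D; (1,7):dx=+3,dy=-3->D; (1,8):dx=+6,dy=-9->D; (1,9):dx=+7,dy=+4->C
  (1,10):dx=-3,dy=+6->D; (2,3):dx=-6,dy=-2->C; (2,4):dx=+3,dy=+5->C; (2,5):dx=-9,dy=+13->D
  (2,6):dx=-1,dy=+7->D; (2,7):dx=-2,dy=+8->D; (2,8):dx=+1,dy=+2->C; (2,9):dx=+2,dy=+15->C
  (2,10):dx=-8,dy=+17->D; (3,4):dx=+9,dy=+7->C; (3,5):dx=-3,dy=+15->D; (3,6):dx=+5,dy=+9->C
  (3,7):dx=+4,dy=+10->C; (3,8):dx=+7,dy=+4->C; (3,9):dx=+8,dy=+17->C; (3,10):dx=-2,dy=+19->D
  (4,5):dx=-12,dy=+8->D; (4,6):dx=-4,dy=+2->D; (4,7):dx=-5,dy=+3->D; (4,8):dx=-2,dy=-3->C
  (4,9):dx=-1,dy=+10->D; (4,10):dx=-11,dy=+12->D; (5,6):dx=+8,dy=-6->D; (5,7):dx=+7,dy=-5->D
  (5,8):dx=+10,dy=-11->D; (5,9):dx=+11,dy=+2->C; (5,10):dx=+1,dy=+4->C; (6,7):dx=-1,dy=+1->D
  (6,8):dx=+2,dy=-5->D; (6,9):dx=+3,dy=+8->C; (6,10):dx=-7,dy=+10->D; (7,8):dx=+3,dy=-6->D
  (7,9):dx=+4,dy=+7->C; (7,10):dx=-6,dy=+9->D; (8,9):dx=+1,dy=+13->C; (8,10):dx=-9,dy=+15->D
  (9,10):dx=-10,dy=+2->D
Step 2: C = 17, D = 28, total pairs = 45.
Step 3: tau = (C - D)/(n(n-1)/2) = (17 - 28)/45 = -0.244444.
Step 4: Exact two-sided p-value (enumerate n! = 3628800 permutations of y under H0): p = 0.380720.
Step 5: alpha = 0.1. fail to reject H0.

tau_b = -0.2444 (C=17, D=28), p = 0.380720, fail to reject H0.


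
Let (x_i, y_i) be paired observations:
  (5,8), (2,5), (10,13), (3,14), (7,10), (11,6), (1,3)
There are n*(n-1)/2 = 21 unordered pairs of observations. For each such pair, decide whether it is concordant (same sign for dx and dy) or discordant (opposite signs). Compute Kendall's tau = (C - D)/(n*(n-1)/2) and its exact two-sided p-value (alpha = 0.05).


Step 1: Enumerate the 21 unordered pairs (i,j) with i<j and classify each by sign(x_j-x_i) * sign(y_j-y_i).
  (1,2):dx=-3,dy=-3->C; (1,3):dx=+5,dy=+5->C; (1,4):dx=-2,dy=+6->D; (1,5):dx=+2,dy=+2->C
  (1,6):dx=+6,dy=-2->D; (1,7):dx=-4,dy=-5->C; (2,3):dx=+8,dy=+8->C; (2,4):dx=+1,dy=+9->C
  (2,5):dx=+5,dy=+5->C; (2,6):dx=+9,dy=+1->C; (2,7):dx=-1,dy=-2->C; (3,4):dx=-7,dy=+1->D
  (3,5):dx=-3,dy=-3->C; (3,6):dx=+1,dy=-7->D; (3,7):dx=-9,dy=-10->C; (4,5):dx=+4,dy=-4->D
  (4,6):dx=+8,dy=-8->D; (4,7):dx=-2,dy=-11->C; (5,6):dx=+4,dy=-4->D; (5,7):dx=-6,dy=-7->C
  (6,7):dx=-10,dy=-3->C
Step 2: C = 14, D = 7, total pairs = 21.
Step 3: tau = (C - D)/(n(n-1)/2) = (14 - 7)/21 = 0.333333.
Step 4: Exact two-sided p-value (enumerate n! = 5040 permutations of y under H0): p = 0.381349.
Step 5: alpha = 0.05. fail to reject H0.

tau_b = 0.3333 (C=14, D=7), p = 0.381349, fail to reject H0.


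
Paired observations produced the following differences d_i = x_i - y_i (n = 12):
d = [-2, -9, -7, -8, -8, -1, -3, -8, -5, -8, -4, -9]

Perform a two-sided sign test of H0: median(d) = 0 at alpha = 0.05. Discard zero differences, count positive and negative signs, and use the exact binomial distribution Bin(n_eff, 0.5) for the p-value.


Step 1: Discard zero differences. Original n = 12; n_eff = number of nonzero differences = 12.
Nonzero differences (with sign): -2, -9, -7, -8, -8, -1, -3, -8, -5, -8, -4, -9
Step 2: Count signs: positive = 0, negative = 12.
Step 3: Under H0: P(positive) = 0.5, so the number of positives S ~ Bin(12, 0.5).
Step 4: Two-sided exact p-value = sum of Bin(12,0.5) probabilities at or below the observed probability = 0.000488.
Step 5: alpha = 0.05. reject H0.

n_eff = 12, pos = 0, neg = 12, p = 0.000488, reject H0.


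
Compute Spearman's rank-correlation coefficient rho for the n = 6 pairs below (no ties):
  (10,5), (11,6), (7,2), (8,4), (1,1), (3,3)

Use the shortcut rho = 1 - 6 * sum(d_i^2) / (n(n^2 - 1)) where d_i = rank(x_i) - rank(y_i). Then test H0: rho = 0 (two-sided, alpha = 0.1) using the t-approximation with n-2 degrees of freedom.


Step 1: Rank x and y separately (midranks; no ties here).
rank(x): 10->5, 11->6, 7->3, 8->4, 1->1, 3->2
rank(y): 5->5, 6->6, 2->2, 4->4, 1->1, 3->3
Step 2: d_i = R_x(i) - R_y(i); compute d_i^2.
  (5-5)^2=0, (6-6)^2=0, (3-2)^2=1, (4-4)^2=0, (1-1)^2=0, (2-3)^2=1
sum(d^2) = 2.
Step 3: rho = 1 - 6*2 / (6*(6^2 - 1)) = 1 - 12/210 = 0.942857.
Step 4: Under H0, t = rho * sqrt((n-2)/(1-rho^2)) = 5.6595 ~ t(4).
Step 5: Two-sided p-value from the t-distribution with 4 df = 0.004805.
Step 6: alpha = 0.1. reject H0.

rho = 0.9429, p = 0.004805, reject H0 at alpha = 0.1.


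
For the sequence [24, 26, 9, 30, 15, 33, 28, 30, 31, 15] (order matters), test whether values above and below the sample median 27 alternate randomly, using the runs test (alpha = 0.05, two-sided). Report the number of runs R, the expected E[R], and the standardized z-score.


Step 1: Compute median = 27; label A = above, B = below.
Labels in order: BBBABAAAAB  (n_A = 5, n_B = 5)
Step 2: Count runs R = 5.
Step 3: Under H0 (random ordering), E[R] = 2*n_A*n_B/(n_A+n_B) + 1 = 2*5*5/10 + 1 = 6.0000.
        Var[R] = 2*n_A*n_B*(2*n_A*n_B - n_A - n_B) / ((n_A+n_B)^2 * (n_A+n_B-1)) = 2000/900 = 2.2222.
        SD[R] = 1.4907.
Step 4: Continuity-corrected z = (R + 0.5 - E[R]) / SD[R] = (5 + 0.5 - 6.0000) / 1.4907 = -0.3354.
Step 5: Two-sided p-value via normal approximation = 2*(1 - Phi(|z|)) = 0.737316.
Step 6: alpha = 0.05. fail to reject H0.

R = 5, z = -0.3354, p = 0.737316, fail to reject H0.


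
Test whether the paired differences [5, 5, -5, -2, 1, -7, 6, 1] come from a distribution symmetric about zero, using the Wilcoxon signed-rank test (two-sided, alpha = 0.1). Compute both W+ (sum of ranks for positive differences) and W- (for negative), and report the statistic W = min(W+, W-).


Step 1: Drop any zero differences (none here) and take |d_i|.
|d| = [5, 5, 5, 2, 1, 7, 6, 1]
Step 2: Midrank |d_i| (ties get averaged ranks).
ranks: |5|->5, |5|->5, |5|->5, |2|->3, |1|->1.5, |7|->8, |6|->7, |1|->1.5
Step 3: Attach original signs; sum ranks with positive sign and with negative sign.
W+ = 5 + 5 + 1.5 + 7 + 1.5 = 20
W- = 5 + 3 + 8 = 16
(Check: W+ + W- = 36 should equal n(n+1)/2 = 36.)
Step 4: Test statistic W = min(W+, W-) = 16.
Step 5: Ties in |d|, so use the tie-corrected normal approximation.
        E[W] = n(n+1)/4 = 8*9/4 = 18.
        Tie groups: |d|=1 (t=2), |d|=5 (t=3); sum(t^3 - t) = 30.
        Var[W] = n(n+1)(2n+1)/24 - sum(t^3-t)/48 = 1224/24 - 30/48 = 50.375.
        z = (W - E[W]) / sqrt(Var[W]) = (16 - 18) / 7.0975 = -0.2818.
        Two-sided p = 2*Phi(z) = 0.778106.
Step 6: alpha = 0.1. fail to reject H0.

W+ = 20, W- = 16, W = min = 16, p = 0.778106, fail to reject H0.


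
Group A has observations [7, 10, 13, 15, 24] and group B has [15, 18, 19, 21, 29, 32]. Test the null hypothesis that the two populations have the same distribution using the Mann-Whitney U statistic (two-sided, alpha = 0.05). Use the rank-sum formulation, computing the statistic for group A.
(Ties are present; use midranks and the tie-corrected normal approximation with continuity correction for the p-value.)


Step 1: Combine and sort all 11 observations; assign midranks.
sorted (value, group): (7,X), (10,X), (13,X), (15,X), (15,Y), (18,Y), (19,Y), (21,Y), (24,X), (29,Y), (32,Y)
ranks: 7->1, 10->2, 13->3, 15->4.5, 15->4.5, 18->6, 19->7, 21->8, 24->9, 29->10, 32->11
Step 2: Rank sum for X: R1 = 1 + 2 + 3 + 4.5 + 9 = 19.5.
Step 3: U_X = R1 - n1(n1+1)/2 = 19.5 - 5*6/2 = 19.5 - 15 = 4.5.
       U_Y = n1*n2 - U_X = 30 - 4.5 = 25.5.
Step 4: Ties are present, so use the tie-corrected normal approximation (with continuity correction) for the p-value.
Step 5: p-value = 0.067264; compare to alpha = 0.05. fail to reject H0.

U_X = 4.5, p = 0.067264, fail to reject H0 at alpha = 0.05.


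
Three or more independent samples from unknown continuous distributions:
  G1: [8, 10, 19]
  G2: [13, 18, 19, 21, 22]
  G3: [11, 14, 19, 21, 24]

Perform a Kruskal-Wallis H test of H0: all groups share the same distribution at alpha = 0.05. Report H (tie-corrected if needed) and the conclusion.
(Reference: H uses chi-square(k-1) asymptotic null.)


Step 1: Combine all N = 13 observations and assign midranks.
sorted (value, group, rank): (8,G1,1), (10,G1,2), (11,G3,3), (13,G2,4), (14,G3,5), (18,G2,6), (19,G1,8), (19,G2,8), (19,G3,8), (21,G2,10.5), (21,G3,10.5), (22,G2,12), (24,G3,13)
Step 2: Sum ranks within each group.
R_1 = 11 (n_1 = 3)
R_2 = 40.5 (n_2 = 5)
R_3 = 39.5 (n_3 = 5)
Step 3: H = 12/(N(N+1)) * sum(R_i^2/n_i) - 3(N+1)
     = 12/(13*14) * (11^2/3 + 40.5^2/5 + 39.5^2/5) - 3*14
     = 0.065934 * 680.433 - 42
     = 2.863736.
Step 4: Ties present; correction factor C = 1 - 30/(13^3 - 13) = 0.986264. Corrected H = 2.863736 / 0.986264 = 2.903621.
Step 5: Under H0, H ~ chi^2(2); p-value = 0.234146.
Step 6: alpha = 0.05. fail to reject H0.

H = 2.9036, df = 2, p = 0.234146, fail to reject H0.


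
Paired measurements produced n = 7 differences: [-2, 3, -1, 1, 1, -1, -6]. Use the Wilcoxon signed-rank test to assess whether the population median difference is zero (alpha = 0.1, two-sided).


Step 1: Drop any zero differences (none here) and take |d_i|.
|d| = [2, 3, 1, 1, 1, 1, 6]
Step 2: Midrank |d_i| (ties get averaged ranks).
ranks: |2|->5, |3|->6, |1|->2.5, |1|->2.5, |1|->2.5, |1|->2.5, |6|->7
Step 3: Attach original signs; sum ranks with positive sign and with negative sign.
W+ = 6 + 2.5 + 2.5 = 11
W- = 5 + 2.5 + 2.5 + 7 = 17
(Check: W+ + W- = 28 should equal n(n+1)/2 = 28.)
Step 4: Test statistic W = min(W+, W-) = 11.
Step 5: Ties in |d|, so use the tie-corrected normal approximation.
        E[W] = n(n+1)/4 = 7*8/4 = 14.
        Tie groups: |d|=1 (t=4); sum(t^3 - t) = 60.
        Var[W] = n(n+1)(2n+1)/24 - sum(t^3-t)/48 = 840/24 - 60/48 = 33.75.
        z = (W - E[W]) / sqrt(Var[W]) = (11 - 14) / 5.8095 = -0.5164.
        Two-sided p = 2*Phi(z) = 0.605577.
Step 6: alpha = 0.1. fail to reject H0.

W+ = 11, W- = 17, W = min = 11, p = 0.605577, fail to reject H0.


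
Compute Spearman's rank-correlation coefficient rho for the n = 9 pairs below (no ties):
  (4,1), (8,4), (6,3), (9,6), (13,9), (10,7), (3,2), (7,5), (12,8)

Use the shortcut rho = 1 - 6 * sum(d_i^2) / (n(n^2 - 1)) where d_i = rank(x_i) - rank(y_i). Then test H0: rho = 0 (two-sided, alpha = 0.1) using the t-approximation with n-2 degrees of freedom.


Step 1: Rank x and y separately (midranks; no ties here).
rank(x): 4->2, 8->5, 6->3, 9->6, 13->9, 10->7, 3->1, 7->4, 12->8
rank(y): 1->1, 4->4, 3->3, 6->6, 9->9, 7->7, 2->2, 5->5, 8->8
Step 2: d_i = R_x(i) - R_y(i); compute d_i^2.
  (2-1)^2=1, (5-4)^2=1, (3-3)^2=0, (6-6)^2=0, (9-9)^2=0, (7-7)^2=0, (1-2)^2=1, (4-5)^2=1, (8-8)^2=0
sum(d^2) = 4.
Step 3: rho = 1 - 6*4 / (9*(9^2 - 1)) = 1 - 24/720 = 0.966667.
Step 4: Under H0, t = rho * sqrt((n-2)/(1-rho^2)) = 9.9890 ~ t(7).
Step 5: Two-sided p-value from the t-distribution with 7 df = 0.000022.
Step 6: alpha = 0.1. reject H0.

rho = 0.9667, p = 0.000022, reject H0 at alpha = 0.1.


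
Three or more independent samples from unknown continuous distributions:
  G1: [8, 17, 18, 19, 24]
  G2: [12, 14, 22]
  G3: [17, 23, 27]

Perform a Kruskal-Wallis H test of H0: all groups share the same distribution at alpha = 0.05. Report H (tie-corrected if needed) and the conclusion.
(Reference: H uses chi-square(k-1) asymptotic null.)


Step 1: Combine all N = 11 observations and assign midranks.
sorted (value, group, rank): (8,G1,1), (12,G2,2), (14,G2,3), (17,G1,4.5), (17,G3,4.5), (18,G1,6), (19,G1,7), (22,G2,8), (23,G3,9), (24,G1,10), (27,G3,11)
Step 2: Sum ranks within each group.
R_1 = 28.5 (n_1 = 5)
R_2 = 13 (n_2 = 3)
R_3 = 24.5 (n_3 = 3)
Step 3: H = 12/(N(N+1)) * sum(R_i^2/n_i) - 3(N+1)
     = 12/(11*12) * (28.5^2/5 + 13^2/3 + 24.5^2/3) - 3*12
     = 0.090909 * 418.867 - 36
     = 2.078788.
Step 4: Ties present; correction factor C = 1 - 6/(11^3 - 11) = 0.995455. Corrected H = 2.078788 / 0.995455 = 2.088280.
Step 5: Under H0, H ~ chi^2(2); p-value = 0.351994.
Step 6: alpha = 0.05. fail to reject H0.

H = 2.0883, df = 2, p = 0.351994, fail to reject H0.


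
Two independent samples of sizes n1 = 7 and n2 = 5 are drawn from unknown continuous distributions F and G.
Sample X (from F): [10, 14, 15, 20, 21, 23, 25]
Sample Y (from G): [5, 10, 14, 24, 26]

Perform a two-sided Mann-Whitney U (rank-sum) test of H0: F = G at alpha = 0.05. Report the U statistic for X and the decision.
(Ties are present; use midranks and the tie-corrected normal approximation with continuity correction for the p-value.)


Step 1: Combine and sort all 12 observations; assign midranks.
sorted (value, group): (5,Y), (10,X), (10,Y), (14,X), (14,Y), (15,X), (20,X), (21,X), (23,X), (24,Y), (25,X), (26,Y)
ranks: 5->1, 10->2.5, 10->2.5, 14->4.5, 14->4.5, 15->6, 20->7, 21->8, 23->9, 24->10, 25->11, 26->12
Step 2: Rank sum for X: R1 = 2.5 + 4.5 + 6 + 7 + 8 + 9 + 11 = 48.
Step 3: U_X = R1 - n1(n1+1)/2 = 48 - 7*8/2 = 48 - 28 = 20.
       U_Y = n1*n2 - U_X = 35 - 20 = 15.
Step 4: Ties are present, so use the tie-corrected normal approximation (with continuity correction) for the p-value.
Step 5: p-value = 0.744469; compare to alpha = 0.05. fail to reject H0.

U_X = 20, p = 0.744469, fail to reject H0 at alpha = 0.05.


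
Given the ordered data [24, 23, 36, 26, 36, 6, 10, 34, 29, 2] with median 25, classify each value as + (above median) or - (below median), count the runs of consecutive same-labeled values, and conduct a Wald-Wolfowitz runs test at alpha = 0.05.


Step 1: Compute median = 25; label A = above, B = below.
Labels in order: BBAAABBAAB  (n_A = 5, n_B = 5)
Step 2: Count runs R = 5.
Step 3: Under H0 (random ordering), E[R] = 2*n_A*n_B/(n_A+n_B) + 1 = 2*5*5/10 + 1 = 6.0000.
        Var[R] = 2*n_A*n_B*(2*n_A*n_B - n_A - n_B) / ((n_A+n_B)^2 * (n_A+n_B-1)) = 2000/900 = 2.2222.
        SD[R] = 1.4907.
Step 4: Continuity-corrected z = (R + 0.5 - E[R]) / SD[R] = (5 + 0.5 - 6.0000) / 1.4907 = -0.3354.
Step 5: Two-sided p-value via normal approximation = 2*(1 - Phi(|z|)) = 0.737316.
Step 6: alpha = 0.05. fail to reject H0.

R = 5, z = -0.3354, p = 0.737316, fail to reject H0.


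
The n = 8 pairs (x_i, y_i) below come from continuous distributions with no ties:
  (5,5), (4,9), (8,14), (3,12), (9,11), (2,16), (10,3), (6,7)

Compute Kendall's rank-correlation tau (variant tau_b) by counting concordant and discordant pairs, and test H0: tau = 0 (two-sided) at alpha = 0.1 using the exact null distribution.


Step 1: Enumerate the 28 unordered pairs (i,j) with i<j and classify each by sign(x_j-x_i) * sign(y_j-y_i).
  (1,2):dx=-1,dy=+4->D; (1,3):dx=+3,dy=+9->C; (1,4):dx=-2,dy=+7->D; (1,5):dx=+4,dy=+6->C
  (1,6):dx=-3,dy=+11->D; (1,7):dx=+5,dy=-2->D; (1,8):dx=+1,dy=+2->C; (2,3):dx=+4,dy=+5->C
  (2,4):dx=-1,dy=+3->D; (2,5):dx=+5,dy=+2->C; (2,6):dx=-2,dy=+7->D; (2,7):dx=+6,dy=-6->D
  (2,8):dx=+2,dy=-2->D; (3,4):dx=-5,dy=-2->C; (3,5):dx=+1,dy=-3->D; (3,6):dx=-6,dy=+2->D
  (3,7):dx=+2,dy=-11->D; (3,8):dx=-2,dy=-7->C; (4,5):dx=+6,dy=-1->D; (4,6):dx=-1,dy=+4->D
  (4,7):dx=+7,dy=-9->D; (4,8):dx=+3,dy=-5->D; (5,6):dx=-7,dy=+5->D; (5,7):dx=+1,dy=-8->D
  (5,8):dx=-3,dy=-4->C; (6,7):dx=+8,dy=-13->D; (6,8):dx=+4,dy=-9->D; (7,8):dx=-4,dy=+4->D
Step 2: C = 8, D = 20, total pairs = 28.
Step 3: tau = (C - D)/(n(n-1)/2) = (8 - 20)/28 = -0.428571.
Step 4: Exact two-sided p-value (enumerate n! = 40320 permutations of y under H0): p = 0.178869.
Step 5: alpha = 0.1. fail to reject H0.

tau_b = -0.4286 (C=8, D=20), p = 0.178869, fail to reject H0.
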